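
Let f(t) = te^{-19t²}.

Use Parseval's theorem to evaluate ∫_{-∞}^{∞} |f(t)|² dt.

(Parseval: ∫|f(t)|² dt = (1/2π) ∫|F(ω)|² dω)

∫|f(t)|² dt = \frac{\sqrt{38} \sqrt{\pi}}{2888}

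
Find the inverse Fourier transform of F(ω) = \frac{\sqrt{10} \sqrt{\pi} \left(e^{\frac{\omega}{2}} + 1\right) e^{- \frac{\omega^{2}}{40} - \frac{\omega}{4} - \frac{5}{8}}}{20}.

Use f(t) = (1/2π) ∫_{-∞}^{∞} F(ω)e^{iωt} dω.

f(t) = e^{- 10 t^{2}} \cos{\left(5 t \right)}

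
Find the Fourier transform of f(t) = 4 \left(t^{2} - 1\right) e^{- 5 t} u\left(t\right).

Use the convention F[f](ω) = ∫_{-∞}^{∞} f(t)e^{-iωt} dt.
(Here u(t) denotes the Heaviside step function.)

F(ω) = \frac{4 \left(2 i \omega - \left(i \omega + 5\right)^{3} + 10\right)}{\left(i \omega + 5\right)^{4}}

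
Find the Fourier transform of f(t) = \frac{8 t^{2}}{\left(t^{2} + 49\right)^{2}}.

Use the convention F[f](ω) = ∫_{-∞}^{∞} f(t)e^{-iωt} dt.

F(ω) = \frac{4 \pi \left(1 - 7 \left|{\omega}\right|\right) e^{- 7 \left|{\omega}\right|}}{7}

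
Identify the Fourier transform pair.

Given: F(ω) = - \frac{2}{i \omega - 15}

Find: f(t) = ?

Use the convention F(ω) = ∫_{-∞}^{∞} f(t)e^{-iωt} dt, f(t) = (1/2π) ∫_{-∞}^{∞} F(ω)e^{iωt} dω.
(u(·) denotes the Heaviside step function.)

f(t) = 2 e^{15 t} u\left(- t\right)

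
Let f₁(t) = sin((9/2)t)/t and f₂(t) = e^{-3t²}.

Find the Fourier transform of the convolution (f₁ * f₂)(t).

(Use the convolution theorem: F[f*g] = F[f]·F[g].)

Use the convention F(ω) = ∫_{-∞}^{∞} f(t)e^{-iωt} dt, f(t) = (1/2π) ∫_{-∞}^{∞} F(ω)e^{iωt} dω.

F[f₁*f₂](ω) = \begin{cases} \frac{\sqrt{3} \pi^{\frac{3}{2}} e^{- \frac{\omega^{2}}{12}}}{3} & \text{for}\: \omega > - \frac{9}{2} \wedge \omega < \frac{9}{2} \\0 & \text{otherwise} \end{cases}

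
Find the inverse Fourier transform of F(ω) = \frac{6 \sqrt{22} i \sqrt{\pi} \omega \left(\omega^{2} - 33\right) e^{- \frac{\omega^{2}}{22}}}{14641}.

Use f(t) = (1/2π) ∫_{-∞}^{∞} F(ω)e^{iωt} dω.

f(t) = 6 t^{3} e^{- \frac{11 t^{2}}{2}}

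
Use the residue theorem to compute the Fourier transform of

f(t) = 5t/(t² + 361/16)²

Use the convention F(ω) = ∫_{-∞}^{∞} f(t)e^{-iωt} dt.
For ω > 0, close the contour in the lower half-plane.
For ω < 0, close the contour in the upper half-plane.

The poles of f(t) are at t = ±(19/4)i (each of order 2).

Let g(z) = f(z)e^{-iωz}; for large |z| the factor e^{-iωz} decays in the lower half-plane when ω > 0 and in the upper half-plane when ω < 0.

Case ω > 0 (lower half-plane, clockwise contour ⇒ F(ω) = -2πi·ΣRes):
  Res_{z = - \frac{19 i}{4}} g(z) = \frac{5 \omega e^{- \frac{19 \omega}{4}}}{19} (pole of order 2)
  F(ω) = -2πi·ΣRes = - \frac{10 i \pi \omega e^{- \frac{19 \omega}{4}}}{19}

Case ω < 0 (upper half-plane, counterclockwise contour ⇒ F(ω) = +2πi·ΣRes):
  Res_{z = \frac{19 i}{4}} g(z) = - \frac{5 \omega e^{\frac{19 \omega}{4}}}{19} (pole of order 2)
  F(ω) = 2πi·ΣRes = - \frac{10 i \pi \omega e^{\frac{19 \omega}{4}}}{19}

Both cases combine into a single formula in |ω|:

F(ω) = - \frac{10 i \pi \omega e^{- \frac{19 \left|{\omega}\right|}{4}}}{19}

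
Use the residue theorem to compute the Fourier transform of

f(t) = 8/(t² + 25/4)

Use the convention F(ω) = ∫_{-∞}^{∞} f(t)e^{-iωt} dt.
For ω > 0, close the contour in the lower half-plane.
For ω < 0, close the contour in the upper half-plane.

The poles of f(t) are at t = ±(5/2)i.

Let g(z) = f(z)e^{-iωz}; for large |z| the factor e^{-iωz} decays in the lower half-plane when ω > 0 and in the upper half-plane when ω < 0.

Case ω > 0 (lower half-plane, clockwise contour ⇒ F(ω) = -2πi·ΣRes):
  Res_{z = - \frac{5 i}{2}} g(z) = \frac{8 i e^{- \frac{5 \omega}{2}}}{5}
  F(ω) = -2πi·ΣRes = \frac{16 \pi e^{- \frac{5 \omega}{2}}}{5}

Case ω < 0 (upper half-plane, counterclockwise contour ⇒ F(ω) = +2πi·ΣRes):
  Res_{z = \frac{5 i}{2}} g(z) = - \frac{8 i e^{\frac{5 \omega}{2}}}{5}
  F(ω) = 2πi·ΣRes = \frac{16 \pi e^{\frac{5 \omega}{2}}}{5}

Both cases combine into a single formula in |ω|:

F(ω) = \frac{16 \pi e^{- \frac{5 \left|{\omega}\right|}{2}}}{5}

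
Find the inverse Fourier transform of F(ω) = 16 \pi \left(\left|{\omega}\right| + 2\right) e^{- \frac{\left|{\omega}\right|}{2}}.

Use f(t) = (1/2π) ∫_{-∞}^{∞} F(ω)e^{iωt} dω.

f(t) = \frac{8}{\left(t^{2} + \frac{1}{4}\right)^{2}}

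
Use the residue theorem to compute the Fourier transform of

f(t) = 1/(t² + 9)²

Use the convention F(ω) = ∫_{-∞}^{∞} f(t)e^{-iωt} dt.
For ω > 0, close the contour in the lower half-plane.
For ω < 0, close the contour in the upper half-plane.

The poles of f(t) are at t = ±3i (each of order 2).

Let g(z) = f(z)e^{-iωz}; for large |z| the factor e^{-iωz} decays in the lower half-plane when ω > 0 and in the upper half-plane when ω < 0.

Case ω > 0 (lower half-plane, clockwise contour ⇒ F(ω) = -2πi·ΣRes):
  Res_{z = - 3 i} g(z) = \frac{i \left(3 \omega + 1\right) e^{- 3 \omega}}{108} (pole of order 2)
  F(ω) = -2πi·ΣRes = \frac{\pi \left(3 \omega + 1\right) e^{- 3 \omega}}{54}

Case ω < 0 (upper half-plane, counterclockwise contour ⇒ F(ω) = +2πi·ΣRes):
  Res_{z = 3 i} g(z) = \frac{i \left(3 \omega - 1\right) e^{3 \omega}}{108} (pole of order 2)
  F(ω) = 2πi·ΣRes = \frac{\pi \left(1 - 3 \omega\right) e^{3 \omega}}{54}

Both cases combine into a single formula in |ω|:

F(ω) = \frac{\pi \left(3 \left|{\omega}\right| + 1\right) e^{- 3 \left|{\omega}\right|}}{54}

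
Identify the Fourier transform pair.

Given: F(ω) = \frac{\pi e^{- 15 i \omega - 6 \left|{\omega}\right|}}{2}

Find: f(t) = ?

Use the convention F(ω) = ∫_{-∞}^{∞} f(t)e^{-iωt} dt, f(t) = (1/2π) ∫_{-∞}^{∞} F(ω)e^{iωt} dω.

f(t) = \frac{3}{\left(t - 15\right)^{2} + 36}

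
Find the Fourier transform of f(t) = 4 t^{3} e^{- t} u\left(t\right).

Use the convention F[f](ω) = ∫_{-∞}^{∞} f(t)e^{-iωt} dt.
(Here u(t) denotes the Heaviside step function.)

F(ω) = \frac{24}{\left(i \omega + 1\right)^{4}}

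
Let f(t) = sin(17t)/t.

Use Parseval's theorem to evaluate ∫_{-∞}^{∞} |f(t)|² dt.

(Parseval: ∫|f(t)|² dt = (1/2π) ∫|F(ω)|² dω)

∫|f(t)|² dt = 17 \pi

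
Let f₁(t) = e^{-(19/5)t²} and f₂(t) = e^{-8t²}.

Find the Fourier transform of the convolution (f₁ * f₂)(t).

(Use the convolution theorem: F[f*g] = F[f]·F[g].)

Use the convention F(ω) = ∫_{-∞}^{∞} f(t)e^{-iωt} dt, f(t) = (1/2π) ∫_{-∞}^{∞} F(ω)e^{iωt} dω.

F[f₁*f₂](ω) = \frac{\sqrt{190} \pi e^{- \frac{59 \omega^{2}}{608}}}{76}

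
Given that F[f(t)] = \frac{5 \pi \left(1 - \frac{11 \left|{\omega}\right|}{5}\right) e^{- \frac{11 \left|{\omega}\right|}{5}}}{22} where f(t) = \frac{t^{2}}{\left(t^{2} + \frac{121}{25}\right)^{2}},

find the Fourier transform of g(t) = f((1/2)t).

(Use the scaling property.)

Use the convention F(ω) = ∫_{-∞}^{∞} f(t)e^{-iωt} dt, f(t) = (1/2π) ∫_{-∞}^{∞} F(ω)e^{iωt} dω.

F[g](ω) = \frac{\pi \left(5 - 22 \left|{\omega}\right|\right) e^{- \frac{22 \left|{\omega}\right|}{5}}}{11}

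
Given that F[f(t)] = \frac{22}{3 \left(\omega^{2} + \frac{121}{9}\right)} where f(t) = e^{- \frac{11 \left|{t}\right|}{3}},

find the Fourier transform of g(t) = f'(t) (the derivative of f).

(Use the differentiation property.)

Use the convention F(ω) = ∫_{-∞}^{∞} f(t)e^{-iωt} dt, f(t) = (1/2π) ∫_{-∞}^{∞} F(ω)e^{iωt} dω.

F[g](ω) = \frac{66 i \omega}{9 \omega^{2} + 121}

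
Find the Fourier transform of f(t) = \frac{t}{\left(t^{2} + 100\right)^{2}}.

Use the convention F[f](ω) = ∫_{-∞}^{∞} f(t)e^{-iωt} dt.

F(ω) = - \frac{i \pi \omega e^{- 10 \left|{\omega}\right|}}{20}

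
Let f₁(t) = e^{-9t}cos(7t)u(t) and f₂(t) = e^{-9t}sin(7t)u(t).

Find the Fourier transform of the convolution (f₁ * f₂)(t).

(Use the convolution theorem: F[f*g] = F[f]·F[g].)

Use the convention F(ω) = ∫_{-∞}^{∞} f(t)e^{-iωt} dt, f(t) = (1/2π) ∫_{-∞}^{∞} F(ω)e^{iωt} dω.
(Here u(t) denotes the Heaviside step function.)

F[f₁*f₂](ω) = \frac{7 \left(i \omega + 9\right)}{\left(\left(i \omega + 9\right)^{2} + 49\right)^{2}}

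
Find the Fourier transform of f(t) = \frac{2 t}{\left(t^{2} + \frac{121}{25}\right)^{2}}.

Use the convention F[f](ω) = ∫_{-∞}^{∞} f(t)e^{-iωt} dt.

F(ω) = - \frac{5 i \pi \omega e^{- \frac{11 \left|{\omega}\right|}{5}}}{11}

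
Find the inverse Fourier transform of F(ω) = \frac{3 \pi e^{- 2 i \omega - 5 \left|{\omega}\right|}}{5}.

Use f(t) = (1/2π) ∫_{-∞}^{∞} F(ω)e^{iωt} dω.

f(t) = \frac{3}{\left(t - 2\right)^{2} + 25}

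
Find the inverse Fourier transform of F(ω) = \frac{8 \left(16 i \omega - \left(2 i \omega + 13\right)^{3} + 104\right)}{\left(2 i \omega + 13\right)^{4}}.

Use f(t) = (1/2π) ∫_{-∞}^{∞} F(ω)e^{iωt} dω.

f(t) = 4 \left(t^{2} - 1\right) e^{- \frac{13 t}{2}} u\left(t\right)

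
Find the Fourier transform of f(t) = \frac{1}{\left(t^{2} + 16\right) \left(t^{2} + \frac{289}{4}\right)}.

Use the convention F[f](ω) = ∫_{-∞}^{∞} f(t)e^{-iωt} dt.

F(ω) = \frac{\pi e^{- 4 \left|{\omega}\right|}}{225} - \frac{8 \pi e^{- \frac{17 \left|{\omega}\right|}{2}}}{3825}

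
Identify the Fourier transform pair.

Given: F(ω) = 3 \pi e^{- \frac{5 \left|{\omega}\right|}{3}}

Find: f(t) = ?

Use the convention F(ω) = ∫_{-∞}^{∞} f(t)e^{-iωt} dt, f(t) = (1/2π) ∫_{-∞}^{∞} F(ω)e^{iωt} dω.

f(t) = \frac{5}{t^{2} + \frac{25}{9}}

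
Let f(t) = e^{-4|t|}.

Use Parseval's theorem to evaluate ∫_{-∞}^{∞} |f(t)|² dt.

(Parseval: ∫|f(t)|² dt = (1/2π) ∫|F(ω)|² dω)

∫|f(t)|² dt = \frac{1}{4}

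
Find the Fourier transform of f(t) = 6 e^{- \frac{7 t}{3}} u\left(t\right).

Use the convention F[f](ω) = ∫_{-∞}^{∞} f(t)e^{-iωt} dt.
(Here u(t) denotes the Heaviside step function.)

F(ω) = \frac{18}{3 i \omega + 7}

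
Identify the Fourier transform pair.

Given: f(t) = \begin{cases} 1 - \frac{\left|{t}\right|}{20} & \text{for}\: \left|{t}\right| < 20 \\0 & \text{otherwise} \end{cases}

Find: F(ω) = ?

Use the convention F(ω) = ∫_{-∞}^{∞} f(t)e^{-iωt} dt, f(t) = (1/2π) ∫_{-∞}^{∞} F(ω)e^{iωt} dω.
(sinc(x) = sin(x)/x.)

F(ω) = 20 \operatorname{sinc}^{2}{\left(10 \omega \right)}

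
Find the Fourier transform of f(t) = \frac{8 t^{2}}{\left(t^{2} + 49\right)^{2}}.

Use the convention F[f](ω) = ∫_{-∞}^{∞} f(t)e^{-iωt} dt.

F(ω) = \frac{4 \pi \left(1 - 7 \left|{\omega}\right|\right) e^{- 7 \left|{\omega}\right|}}{7}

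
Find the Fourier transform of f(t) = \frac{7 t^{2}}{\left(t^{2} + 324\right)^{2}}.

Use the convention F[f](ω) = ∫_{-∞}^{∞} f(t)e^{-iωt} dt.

F(ω) = \frac{7 \pi \left(1 - 18 \left|{\omega}\right|\right) e^{- 18 \left|{\omega}\right|}}{36}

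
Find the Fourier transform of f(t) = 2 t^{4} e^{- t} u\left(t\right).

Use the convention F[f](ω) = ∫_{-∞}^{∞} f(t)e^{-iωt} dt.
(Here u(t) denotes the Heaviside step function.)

F(ω) = \frac{48}{\left(i \omega + 1\right)^{5}}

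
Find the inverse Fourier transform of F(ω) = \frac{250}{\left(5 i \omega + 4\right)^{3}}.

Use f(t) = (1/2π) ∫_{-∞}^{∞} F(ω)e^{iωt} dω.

f(t) = t^{2} e^{- \frac{4 t}{5}} u\left(t\right)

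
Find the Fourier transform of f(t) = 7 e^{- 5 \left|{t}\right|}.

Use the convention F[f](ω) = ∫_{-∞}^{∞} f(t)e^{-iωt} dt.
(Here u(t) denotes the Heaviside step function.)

F(ω) = \frac{70}{\omega^{2} + 25}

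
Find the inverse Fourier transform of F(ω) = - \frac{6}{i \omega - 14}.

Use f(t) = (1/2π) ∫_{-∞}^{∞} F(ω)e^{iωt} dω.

f(t) = 6 e^{14 t} u\left(- t\right)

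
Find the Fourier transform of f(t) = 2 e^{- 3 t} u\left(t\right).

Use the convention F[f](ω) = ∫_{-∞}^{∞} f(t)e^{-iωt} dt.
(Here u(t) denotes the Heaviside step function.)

F(ω) = \frac{2}{i \omega + 3}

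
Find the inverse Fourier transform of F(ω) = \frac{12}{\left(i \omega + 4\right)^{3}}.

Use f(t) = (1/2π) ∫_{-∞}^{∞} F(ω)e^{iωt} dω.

f(t) = 6 t^{2} e^{- 4 t} u\left(t\right)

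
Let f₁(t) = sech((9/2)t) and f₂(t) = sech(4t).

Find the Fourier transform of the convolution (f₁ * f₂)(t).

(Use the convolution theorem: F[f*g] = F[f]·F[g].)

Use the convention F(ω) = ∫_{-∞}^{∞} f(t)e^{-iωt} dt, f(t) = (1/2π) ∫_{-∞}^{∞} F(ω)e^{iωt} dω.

F[f₁*f₂](ω) = \frac{\pi^{2}}{18 \cosh{\left(\frac{\pi \omega}{9} \right)} \cosh{\left(\frac{\pi \omega}{8} \right)}}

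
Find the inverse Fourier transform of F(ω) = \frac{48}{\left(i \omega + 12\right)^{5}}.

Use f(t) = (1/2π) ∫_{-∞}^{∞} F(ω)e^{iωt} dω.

f(t) = 2 t^{4} e^{- 12 t} u\left(t\right)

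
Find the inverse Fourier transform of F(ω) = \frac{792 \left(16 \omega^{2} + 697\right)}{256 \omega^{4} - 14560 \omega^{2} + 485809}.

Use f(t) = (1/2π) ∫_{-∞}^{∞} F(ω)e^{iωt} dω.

f(t) = 9 e^{- \frac{11 \left|{t}\right|}{4}} \cos{\left(6 \left|{t}\right| \right)}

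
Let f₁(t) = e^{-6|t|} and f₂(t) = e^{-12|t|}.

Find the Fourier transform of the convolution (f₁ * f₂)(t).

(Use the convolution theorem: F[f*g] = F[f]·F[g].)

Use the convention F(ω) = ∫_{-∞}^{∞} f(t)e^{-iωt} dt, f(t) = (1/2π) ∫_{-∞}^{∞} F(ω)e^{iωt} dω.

F[f₁*f₂](ω) = \frac{288}{\left(\omega^{2} + 36\right) \left(\omega^{2} + 144\right)}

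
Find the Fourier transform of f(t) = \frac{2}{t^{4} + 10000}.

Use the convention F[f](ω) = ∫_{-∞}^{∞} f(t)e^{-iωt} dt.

F(ω) = \frac{\pi e^{- 5 \sqrt{2} \left|{\omega}\right|} \sin{\left(5 \sqrt{2} \left|{\omega}\right| + \frac{\pi}{4} \right)}}{500}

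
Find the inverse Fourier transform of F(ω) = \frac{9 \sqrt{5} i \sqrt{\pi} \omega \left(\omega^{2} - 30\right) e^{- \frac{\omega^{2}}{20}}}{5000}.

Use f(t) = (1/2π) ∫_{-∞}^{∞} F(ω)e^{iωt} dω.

f(t) = 9 t^{3} e^{- 5 t^{2}}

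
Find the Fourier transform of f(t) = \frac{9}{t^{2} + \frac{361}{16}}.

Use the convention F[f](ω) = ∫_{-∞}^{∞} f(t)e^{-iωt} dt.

F(ω) = \frac{36 \pi e^{- \frac{19 \left|{\omega}\right|}{4}}}{19}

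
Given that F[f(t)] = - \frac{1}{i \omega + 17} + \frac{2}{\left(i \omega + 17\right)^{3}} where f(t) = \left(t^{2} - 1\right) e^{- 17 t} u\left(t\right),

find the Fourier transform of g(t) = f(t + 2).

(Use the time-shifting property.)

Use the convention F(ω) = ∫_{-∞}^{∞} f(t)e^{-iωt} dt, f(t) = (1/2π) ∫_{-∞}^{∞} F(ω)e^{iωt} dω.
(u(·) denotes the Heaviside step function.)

F[g](ω) = \frac{\left(2 i \omega - \left(i \omega + 17\right)^{3} + 34\right) e^{2 i \omega}}{\left(i \omega + 17\right)^{4}}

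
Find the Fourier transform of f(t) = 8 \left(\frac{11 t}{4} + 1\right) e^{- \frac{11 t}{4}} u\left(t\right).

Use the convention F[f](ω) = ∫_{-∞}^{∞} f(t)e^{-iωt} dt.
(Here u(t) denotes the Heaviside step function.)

F(ω) = \frac{64 \left(- 2 i \omega - 11\right)}{16 \omega^{2} - 88 i \omega - 121}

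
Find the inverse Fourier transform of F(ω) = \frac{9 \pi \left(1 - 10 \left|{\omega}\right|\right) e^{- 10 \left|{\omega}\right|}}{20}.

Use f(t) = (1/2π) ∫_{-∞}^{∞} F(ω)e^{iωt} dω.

f(t) = \frac{9 t^{2}}{\left(t^{2} + 100\right)^{2}}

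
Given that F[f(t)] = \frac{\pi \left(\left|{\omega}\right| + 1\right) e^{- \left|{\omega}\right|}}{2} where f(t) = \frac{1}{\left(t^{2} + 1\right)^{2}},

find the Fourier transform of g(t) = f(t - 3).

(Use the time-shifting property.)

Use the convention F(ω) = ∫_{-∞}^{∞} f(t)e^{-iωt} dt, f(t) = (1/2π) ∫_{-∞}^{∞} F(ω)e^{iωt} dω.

F[g](ω) = \frac{\pi \left(\left|{\omega}\right| + 1\right) e^{- 3 i \omega - \left|{\omega}\right|}}{2}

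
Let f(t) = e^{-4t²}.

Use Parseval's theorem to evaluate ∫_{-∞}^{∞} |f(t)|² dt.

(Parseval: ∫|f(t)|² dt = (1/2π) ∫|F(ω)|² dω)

∫|f(t)|² dt = \frac{\sqrt{2} \sqrt{\pi}}{4}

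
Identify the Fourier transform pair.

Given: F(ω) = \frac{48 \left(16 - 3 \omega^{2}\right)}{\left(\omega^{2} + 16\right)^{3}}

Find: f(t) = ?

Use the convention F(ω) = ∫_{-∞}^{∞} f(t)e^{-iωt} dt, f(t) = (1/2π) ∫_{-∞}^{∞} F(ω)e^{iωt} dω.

f(t) = 3 t^{2} e^{- 4 \left|{t}\right|}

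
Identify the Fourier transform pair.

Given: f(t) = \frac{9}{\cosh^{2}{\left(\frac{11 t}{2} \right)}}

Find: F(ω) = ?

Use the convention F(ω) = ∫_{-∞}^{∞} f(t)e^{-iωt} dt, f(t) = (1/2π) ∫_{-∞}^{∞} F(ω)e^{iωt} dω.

F(ω) = \frac{36 \pi \omega}{121 \sinh{\left(\frac{\pi \omega}{11} \right)}}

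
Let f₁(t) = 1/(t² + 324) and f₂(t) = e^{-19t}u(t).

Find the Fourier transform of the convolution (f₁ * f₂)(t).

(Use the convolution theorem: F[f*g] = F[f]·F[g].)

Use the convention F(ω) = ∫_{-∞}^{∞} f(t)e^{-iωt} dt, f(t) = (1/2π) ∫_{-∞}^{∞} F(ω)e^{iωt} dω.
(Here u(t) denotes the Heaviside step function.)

F[f₁*f₂](ω) = \frac{\pi e^{- 18 \left|{\omega}\right|}}{18 \left(i \omega + 19\right)}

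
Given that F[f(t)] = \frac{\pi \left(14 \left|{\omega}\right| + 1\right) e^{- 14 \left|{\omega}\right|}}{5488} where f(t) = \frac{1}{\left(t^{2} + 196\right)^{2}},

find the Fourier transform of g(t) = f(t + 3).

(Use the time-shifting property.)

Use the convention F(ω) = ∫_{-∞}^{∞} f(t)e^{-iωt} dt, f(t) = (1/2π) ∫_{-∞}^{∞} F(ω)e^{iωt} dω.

F[g](ω) = \frac{\pi \left(14 \left|{\omega}\right| + 1\right) e^{3 i \omega - 14 \left|{\omega}\right|}}{5488}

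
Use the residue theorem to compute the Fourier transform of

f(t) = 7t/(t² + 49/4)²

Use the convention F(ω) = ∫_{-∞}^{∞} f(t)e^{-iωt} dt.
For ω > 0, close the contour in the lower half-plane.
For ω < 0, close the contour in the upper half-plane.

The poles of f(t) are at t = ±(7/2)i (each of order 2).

Let g(z) = f(z)e^{-iωz}; for large |z| the factor e^{-iωz} decays in the lower half-plane when ω > 0 and in the upper half-plane when ω < 0.

Case ω > 0 (lower half-plane, clockwise contour ⇒ F(ω) = -2πi·ΣRes):
  Res_{z = - \frac{7 i}{2}} g(z) = \frac{\omega e^{- \frac{7 \omega}{2}}}{2} (pole of order 2)
  F(ω) = -2πi·ΣRes = - i \pi \omega e^{- \frac{7 \omega}{2}}

Case ω < 0 (upper half-plane, counterclockwise contour ⇒ F(ω) = +2πi·ΣRes):
  Res_{z = \frac{7 i}{2}} g(z) = - \frac{\omega e^{\frac{7 \omega}{2}}}{2} (pole of order 2)
  F(ω) = 2πi·ΣRes = - i \pi \omega e^{\frac{7 \omega}{2}}

Both cases combine into a single formula in |ω|:

F(ω) = - i \pi \omega e^{- \frac{7 \left|{\omega}\right|}{2}}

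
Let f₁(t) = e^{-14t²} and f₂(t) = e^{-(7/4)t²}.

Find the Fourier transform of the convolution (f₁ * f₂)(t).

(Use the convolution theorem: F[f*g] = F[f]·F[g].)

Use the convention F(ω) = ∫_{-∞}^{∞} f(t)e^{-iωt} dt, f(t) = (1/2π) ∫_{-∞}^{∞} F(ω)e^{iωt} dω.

F[f₁*f₂](ω) = \frac{\sqrt{2} \pi e^{- \frac{9 \omega^{2}}{56}}}{7}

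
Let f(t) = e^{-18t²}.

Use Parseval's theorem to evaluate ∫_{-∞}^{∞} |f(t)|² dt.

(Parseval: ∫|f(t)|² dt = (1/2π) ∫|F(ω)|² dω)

∫|f(t)|² dt = \frac{\sqrt{\pi}}{6}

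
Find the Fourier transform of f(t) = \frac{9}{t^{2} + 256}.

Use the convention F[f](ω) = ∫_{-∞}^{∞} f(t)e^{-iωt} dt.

F(ω) = \frac{9 \pi e^{- 16 \left|{\omega}\right|}}{16}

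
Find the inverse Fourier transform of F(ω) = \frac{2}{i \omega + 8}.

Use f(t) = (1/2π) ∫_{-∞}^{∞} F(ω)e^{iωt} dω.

f(t) = 2 e^{- 8 t} u\left(t\right)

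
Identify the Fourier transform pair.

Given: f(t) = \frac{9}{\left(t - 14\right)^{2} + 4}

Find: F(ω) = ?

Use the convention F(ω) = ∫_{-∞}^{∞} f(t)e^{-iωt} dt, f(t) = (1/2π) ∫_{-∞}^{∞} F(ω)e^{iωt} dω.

F(ω) = \frac{9 \pi e^{- 14 i \omega - 2 \left|{\omega}\right|}}{2}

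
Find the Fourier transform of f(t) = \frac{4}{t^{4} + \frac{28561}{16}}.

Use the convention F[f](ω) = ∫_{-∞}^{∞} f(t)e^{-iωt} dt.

F(ω) = \frac{32 \pi e^{- \frac{13 \sqrt{2} \left|{\omega}\right|}{4}} \sin{\left(\frac{13 \sqrt{2} \left|{\omega}\right|}{4} + \frac{\pi}{4} \right)}}{2197}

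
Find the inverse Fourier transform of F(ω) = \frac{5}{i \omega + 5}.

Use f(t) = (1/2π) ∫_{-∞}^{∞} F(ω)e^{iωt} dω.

f(t) = 5 e^{- 5 t} u\left(t\right)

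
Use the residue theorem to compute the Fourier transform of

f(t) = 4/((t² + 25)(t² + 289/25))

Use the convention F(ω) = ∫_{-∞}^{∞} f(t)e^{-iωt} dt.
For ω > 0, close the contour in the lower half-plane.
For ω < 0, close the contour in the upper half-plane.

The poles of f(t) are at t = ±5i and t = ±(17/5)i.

Let g(z) = f(z)e^{-iωz}; for large |z| the factor e^{-iωz} decays in the lower half-plane when ω > 0 and in the upper half-plane when ω < 0.

Case ω > 0 (lower half-plane, clockwise contour ⇒ F(ω) = -2πi·ΣRes):
  Res_{z = - 5 i} g(z) = - \frac{5 i e^{- 5 \omega}}{168}
  Res_{z = - \frac{17 i}{5}} g(z) = \frac{125 i e^{- \frac{17 \omega}{5}}}{2856}
  F(ω) = -2πi·ΣRes = - \frac{5 \pi e^{- 5 \omega}}{84} + \frac{125 \pi e^{- \frac{17 \omega}{5}}}{1428}

Case ω < 0 (upper half-plane, counterclockwise contour ⇒ F(ω) = +2πi·ΣRes):
  Res_{z = 5 i} g(z) = \frac{5 i e^{5 \omega}}{168}
  Res_{z = \frac{17 i}{5}} g(z) = - \frac{125 i e^{\frac{17 \omega}{5}}}{2856}
  F(ω) = 2πi·ΣRes = \frac{5 \pi \left(25 e^{\frac{17 \omega}{5}} - 17 e^{5 \omega}\right)}{1428}

Both cases combine into a single formula in |ω|:

F(ω) = - \frac{5 \pi e^{- 5 \left|{\omega}\right|}}{84} + \frac{125 \pi e^{- \frac{17 \left|{\omega}\right|}{5}}}{1428}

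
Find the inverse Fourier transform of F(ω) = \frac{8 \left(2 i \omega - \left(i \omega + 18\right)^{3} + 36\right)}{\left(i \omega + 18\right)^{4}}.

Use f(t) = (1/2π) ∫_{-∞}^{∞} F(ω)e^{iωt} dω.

f(t) = 8 \left(t^{2} - 1\right) e^{- 18 t} u\left(t\right)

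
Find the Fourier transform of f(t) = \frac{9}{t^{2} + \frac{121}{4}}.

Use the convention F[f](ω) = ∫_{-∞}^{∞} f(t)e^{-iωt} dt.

F(ω) = \frac{18 \pi e^{- \frac{11 \left|{\omega}\right|}{2}}}{11}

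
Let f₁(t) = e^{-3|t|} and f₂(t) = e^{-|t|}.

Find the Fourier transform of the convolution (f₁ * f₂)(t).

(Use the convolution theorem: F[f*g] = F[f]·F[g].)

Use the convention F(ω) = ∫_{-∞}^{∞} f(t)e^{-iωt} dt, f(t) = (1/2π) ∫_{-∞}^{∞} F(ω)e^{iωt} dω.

F[f₁*f₂](ω) = \frac{12}{\left(\omega^{2} + 1\right) \left(\omega^{2} + 9\right)}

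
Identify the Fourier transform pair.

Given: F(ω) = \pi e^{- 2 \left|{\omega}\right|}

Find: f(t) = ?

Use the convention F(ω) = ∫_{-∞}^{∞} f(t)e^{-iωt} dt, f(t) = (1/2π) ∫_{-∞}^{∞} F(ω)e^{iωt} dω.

f(t) = \frac{2}{t^{2} + 4}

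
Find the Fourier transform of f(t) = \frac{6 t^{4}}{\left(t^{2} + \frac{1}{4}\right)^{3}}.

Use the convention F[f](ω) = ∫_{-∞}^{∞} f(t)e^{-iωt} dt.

F(ω) = \frac{3 \pi \left(\omega^{2} - 10 \left|{\omega}\right| + 12\right) e^{- \frac{\left|{\omega}\right|}{2}}}{8}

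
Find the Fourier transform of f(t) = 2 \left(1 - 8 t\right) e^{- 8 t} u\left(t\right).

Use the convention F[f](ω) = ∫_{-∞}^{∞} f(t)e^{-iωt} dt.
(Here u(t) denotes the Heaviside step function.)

F(ω) = \frac{2 i \omega}{- \omega^{2} + 16 i \omega + 64}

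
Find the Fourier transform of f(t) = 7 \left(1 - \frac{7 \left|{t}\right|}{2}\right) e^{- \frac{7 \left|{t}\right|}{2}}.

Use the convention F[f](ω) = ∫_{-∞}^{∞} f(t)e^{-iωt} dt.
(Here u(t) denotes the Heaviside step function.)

F(ω) = \frac{1568 \omega^{2}}{\left(4 \omega^{2} + 49\right)^{2}}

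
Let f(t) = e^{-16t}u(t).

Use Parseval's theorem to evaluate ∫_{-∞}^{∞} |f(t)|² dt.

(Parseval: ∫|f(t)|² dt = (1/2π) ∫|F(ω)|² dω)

∫|f(t)|² dt = \frac{1}{32}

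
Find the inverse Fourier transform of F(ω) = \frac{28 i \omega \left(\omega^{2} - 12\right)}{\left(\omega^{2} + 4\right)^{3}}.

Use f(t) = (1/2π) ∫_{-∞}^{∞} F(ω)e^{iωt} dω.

f(t) = 7 t e^{- 2 \left|{t}\right|} \left|{t}\right|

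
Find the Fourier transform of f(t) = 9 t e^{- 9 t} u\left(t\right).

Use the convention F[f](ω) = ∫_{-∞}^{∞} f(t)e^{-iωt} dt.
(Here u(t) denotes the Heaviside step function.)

F(ω) = \frac{9}{\left(i \omega + 9\right)^{2}}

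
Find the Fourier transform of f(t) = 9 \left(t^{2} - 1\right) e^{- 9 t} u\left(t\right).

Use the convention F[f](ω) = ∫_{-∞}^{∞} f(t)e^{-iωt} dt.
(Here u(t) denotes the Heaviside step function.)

F(ω) = \frac{9 \left(2 i \omega - \left(i \omega + 9\right)^{3} + 18\right)}{\left(i \omega + 9\right)^{4}}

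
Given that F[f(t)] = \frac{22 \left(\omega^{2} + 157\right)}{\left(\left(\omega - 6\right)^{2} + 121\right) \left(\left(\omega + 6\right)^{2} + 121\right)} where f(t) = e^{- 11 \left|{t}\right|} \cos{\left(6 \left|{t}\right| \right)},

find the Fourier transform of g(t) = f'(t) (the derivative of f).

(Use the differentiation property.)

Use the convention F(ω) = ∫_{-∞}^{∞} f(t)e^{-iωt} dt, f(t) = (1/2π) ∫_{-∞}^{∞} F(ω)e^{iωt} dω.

F[g](ω) = \frac{22 i \omega \left(\omega^{2} + 157\right)}{\omega^{4} + 170 \omega^{2} + 24649}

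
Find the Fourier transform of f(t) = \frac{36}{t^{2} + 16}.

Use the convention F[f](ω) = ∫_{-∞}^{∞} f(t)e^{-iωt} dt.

F(ω) = 9 \pi e^{- 4 \left|{\omega}\right|}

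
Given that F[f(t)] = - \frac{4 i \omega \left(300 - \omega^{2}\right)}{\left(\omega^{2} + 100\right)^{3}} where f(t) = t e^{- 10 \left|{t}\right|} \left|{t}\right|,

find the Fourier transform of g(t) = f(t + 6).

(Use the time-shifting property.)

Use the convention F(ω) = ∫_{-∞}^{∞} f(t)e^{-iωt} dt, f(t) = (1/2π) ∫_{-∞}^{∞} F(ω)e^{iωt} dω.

F[g](ω) = \frac{4 i \omega \left(\omega^{2} - 300\right) e^{6 i \omega}}{\left(\omega^{2} + 100\right)^{3}}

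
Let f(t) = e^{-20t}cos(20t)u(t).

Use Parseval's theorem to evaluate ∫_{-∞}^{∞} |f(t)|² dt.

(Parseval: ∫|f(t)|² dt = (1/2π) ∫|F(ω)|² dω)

∫|f(t)|² dt = \frac{3}{160}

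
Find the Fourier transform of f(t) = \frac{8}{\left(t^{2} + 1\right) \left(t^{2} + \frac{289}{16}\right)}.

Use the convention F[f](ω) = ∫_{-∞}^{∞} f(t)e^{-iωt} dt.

F(ω) = \frac{128 \pi e^{- \left|{\omega}\right|}}{273} - \frac{512 \pi e^{- \frac{17 \left|{\omega}\right|}{4}}}{4641}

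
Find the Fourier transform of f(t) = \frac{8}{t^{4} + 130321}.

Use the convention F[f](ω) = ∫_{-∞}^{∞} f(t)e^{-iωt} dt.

F(ω) = \frac{8 \pi e^{- \frac{19 \sqrt{2} \left|{\omega}\right|}{2}} \sin{\left(\frac{19 \sqrt{2} \left|{\omega}\right|}{2} + \frac{\pi}{4} \right)}}{6859}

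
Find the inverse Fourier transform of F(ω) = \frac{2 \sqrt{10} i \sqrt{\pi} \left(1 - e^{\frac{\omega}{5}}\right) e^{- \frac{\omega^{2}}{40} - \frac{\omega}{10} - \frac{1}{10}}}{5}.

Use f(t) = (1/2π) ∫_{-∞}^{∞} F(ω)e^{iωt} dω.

f(t) = 8 e^{- 10 t^{2}} \sin{\left(2 t \right)}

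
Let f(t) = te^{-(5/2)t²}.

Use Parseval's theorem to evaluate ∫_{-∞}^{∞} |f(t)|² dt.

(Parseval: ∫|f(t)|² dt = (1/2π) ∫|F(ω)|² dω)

∫|f(t)|² dt = \frac{\sqrt{5} \sqrt{\pi}}{50}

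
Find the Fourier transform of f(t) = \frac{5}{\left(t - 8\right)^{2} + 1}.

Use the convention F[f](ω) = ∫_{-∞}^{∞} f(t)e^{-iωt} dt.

F(ω) = 5 \pi e^{- 8 i \omega - \left|{\omega}\right|}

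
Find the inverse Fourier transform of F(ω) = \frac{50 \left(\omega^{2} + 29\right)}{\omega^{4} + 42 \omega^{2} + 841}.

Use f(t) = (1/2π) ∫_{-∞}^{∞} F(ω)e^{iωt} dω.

f(t) = 5 e^{- 5 \left|{t}\right|} \cos{\left(2 \left|{t}\right| \right)}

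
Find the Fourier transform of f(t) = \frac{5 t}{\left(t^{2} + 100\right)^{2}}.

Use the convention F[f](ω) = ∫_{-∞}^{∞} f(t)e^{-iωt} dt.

F(ω) = - \frac{i \pi \omega e^{- 10 \left|{\omega}\right|}}{4}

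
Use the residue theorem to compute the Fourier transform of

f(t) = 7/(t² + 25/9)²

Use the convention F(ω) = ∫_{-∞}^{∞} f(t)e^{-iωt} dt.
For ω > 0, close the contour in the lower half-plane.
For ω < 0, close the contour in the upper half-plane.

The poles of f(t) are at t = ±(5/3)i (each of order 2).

Let g(z) = f(z)e^{-iωz}; for large |z| the factor e^{-iωz} decays in the lower half-plane when ω > 0 and in the upper half-plane when ω < 0.

Case ω > 0 (lower half-plane, clockwise contour ⇒ F(ω) = -2πi·ΣRes):
  Res_{z = - \frac{5 i}{3}} g(z) = \frac{63 i \left(5 \omega + 3\right) e^{- \frac{5 \omega}{3}}}{500} (pole of order 2)
  F(ω) = -2πi·ΣRes = \frac{63 \pi \left(5 \omega + 3\right) e^{- \frac{5 \omega}{3}}}{250}

Case ω < 0 (upper half-plane, counterclockwise contour ⇒ F(ω) = +2πi·ΣRes):
  Res_{z = \frac{5 i}{3}} g(z) = \frac{63 i \left(5 \omega - 3\right) e^{\frac{5 \omega}{3}}}{500} (pole of order 2)
  F(ω) = 2πi·ΣRes = \frac{63 \pi \left(3 - 5 \omega\right) e^{\frac{5 \omega}{3}}}{250}

Both cases combine into a single formula in |ω|:

F(ω) = \frac{63 \pi \left(5 \left|{\omega}\right| + 3\right) e^{- \frac{5 \left|{\omega}\right|}{3}}}{250}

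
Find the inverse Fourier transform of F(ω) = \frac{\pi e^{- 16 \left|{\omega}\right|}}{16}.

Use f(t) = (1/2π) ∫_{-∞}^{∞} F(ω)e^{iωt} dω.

f(t) = \frac{1}{t^{2} + 256}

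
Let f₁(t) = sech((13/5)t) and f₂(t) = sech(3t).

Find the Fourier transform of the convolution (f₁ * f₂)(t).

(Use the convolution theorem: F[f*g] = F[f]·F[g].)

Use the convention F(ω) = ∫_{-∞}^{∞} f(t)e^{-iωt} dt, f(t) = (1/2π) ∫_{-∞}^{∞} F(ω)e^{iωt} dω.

F[f₁*f₂](ω) = \frac{5 \pi^{2}}{39 \cosh{\left(\frac{\pi \omega}{6} \right)} \cosh{\left(\frac{5 \pi \omega}{26} \right)}}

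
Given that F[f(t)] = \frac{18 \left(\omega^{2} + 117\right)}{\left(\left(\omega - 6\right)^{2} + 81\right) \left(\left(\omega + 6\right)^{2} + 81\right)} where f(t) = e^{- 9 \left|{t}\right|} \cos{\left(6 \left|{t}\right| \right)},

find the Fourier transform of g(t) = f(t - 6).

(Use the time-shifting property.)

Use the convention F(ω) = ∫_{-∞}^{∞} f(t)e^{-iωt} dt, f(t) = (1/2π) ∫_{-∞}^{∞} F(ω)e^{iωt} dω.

F[g](ω) = \frac{18 \left(\omega^{2} + 117\right) e^{- 6 i \omega}}{\omega^{4} + 90 \omega^{2} + 13689}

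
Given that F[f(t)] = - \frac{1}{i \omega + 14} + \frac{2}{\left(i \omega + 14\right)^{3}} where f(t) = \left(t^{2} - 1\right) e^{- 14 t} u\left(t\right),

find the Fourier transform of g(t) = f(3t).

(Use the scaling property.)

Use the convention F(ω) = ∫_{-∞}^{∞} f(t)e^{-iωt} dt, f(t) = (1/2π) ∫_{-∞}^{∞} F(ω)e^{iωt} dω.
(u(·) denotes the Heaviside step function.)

F[g](ω) = \frac{18 i \omega - \left(i \omega + 42\right)^{3} + 756}{\left(i \omega + 42\right)^{4}}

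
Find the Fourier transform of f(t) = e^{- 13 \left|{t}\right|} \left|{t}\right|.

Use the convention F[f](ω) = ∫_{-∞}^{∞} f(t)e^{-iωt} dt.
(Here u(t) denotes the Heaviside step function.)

F(ω) = \frac{2 \left(169 - \omega^{2}\right)}{\left(\omega^{2} + 169\right)^{2}}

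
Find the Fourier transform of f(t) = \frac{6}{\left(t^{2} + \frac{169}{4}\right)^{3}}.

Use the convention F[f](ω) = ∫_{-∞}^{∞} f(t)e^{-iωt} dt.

F(ω) = \frac{6 \pi \left(169 \omega^{2} + 78 \left|{\omega}\right| + 12\right) e^{- \frac{13 \left|{\omega}\right|}{2}}}{371293}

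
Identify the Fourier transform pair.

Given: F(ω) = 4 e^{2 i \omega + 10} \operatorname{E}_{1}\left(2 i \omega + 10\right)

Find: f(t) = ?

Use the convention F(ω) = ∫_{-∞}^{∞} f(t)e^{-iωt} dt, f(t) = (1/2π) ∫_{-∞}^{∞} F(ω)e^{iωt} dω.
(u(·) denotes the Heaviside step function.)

f(t) = \frac{4 e^{- 5 t} u\left(t\right)}{t + 2}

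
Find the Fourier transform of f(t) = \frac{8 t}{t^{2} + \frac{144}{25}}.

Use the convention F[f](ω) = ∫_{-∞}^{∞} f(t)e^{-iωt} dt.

F(ω) = - 8 i \pi e^{- \frac{12 \left|{\omega}\right|}{5}} \operatorname{sign}{\left(\omega \right)}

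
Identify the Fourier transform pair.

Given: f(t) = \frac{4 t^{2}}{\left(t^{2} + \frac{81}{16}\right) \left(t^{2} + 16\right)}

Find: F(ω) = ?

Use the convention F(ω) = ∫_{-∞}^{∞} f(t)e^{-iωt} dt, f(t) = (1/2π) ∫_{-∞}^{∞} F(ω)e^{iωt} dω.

F(ω) = \frac{256 \pi e^{- 4 \left|{\omega}\right|}}{175} - \frac{144 \pi e^{- \frac{9 \left|{\omega}\right|}{4}}}{175}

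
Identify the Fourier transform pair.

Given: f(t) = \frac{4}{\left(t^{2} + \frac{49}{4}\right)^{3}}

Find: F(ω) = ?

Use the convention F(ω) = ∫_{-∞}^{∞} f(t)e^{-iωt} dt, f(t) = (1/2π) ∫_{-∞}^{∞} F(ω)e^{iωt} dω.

F(ω) = \frac{4 \pi \left(49 \omega^{2} + 42 \left|{\omega}\right| + 12\right) e^{- \frac{7 \left|{\omega}\right|}{2}}}{16807}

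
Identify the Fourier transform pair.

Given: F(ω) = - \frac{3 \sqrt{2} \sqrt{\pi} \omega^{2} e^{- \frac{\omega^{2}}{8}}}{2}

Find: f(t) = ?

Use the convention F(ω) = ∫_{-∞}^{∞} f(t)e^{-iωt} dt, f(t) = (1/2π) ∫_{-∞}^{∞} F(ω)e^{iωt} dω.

f(t) = 6 \left(8 t^{2} - 2\right) e^{- 2 t^{2}}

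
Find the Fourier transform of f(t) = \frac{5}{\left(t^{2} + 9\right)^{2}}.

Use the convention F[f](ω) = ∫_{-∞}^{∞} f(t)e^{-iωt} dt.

F(ω) = \frac{5 \pi \left(3 \left|{\omega}\right| + 1\right) e^{- 3 \left|{\omega}\right|}}{54}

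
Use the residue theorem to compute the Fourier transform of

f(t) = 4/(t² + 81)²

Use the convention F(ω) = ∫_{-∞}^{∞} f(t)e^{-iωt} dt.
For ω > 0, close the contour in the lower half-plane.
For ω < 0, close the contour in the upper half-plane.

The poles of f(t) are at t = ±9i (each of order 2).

Let g(z) = f(z)e^{-iωz}; for large |z| the factor e^{-iωz} decays in the lower half-plane when ω > 0 and in the upper half-plane when ω < 0.

Case ω > 0 (lower half-plane, clockwise contour ⇒ F(ω) = -2πi·ΣRes):
  Res_{z = - 9 i} g(z) = \frac{i \left(9 \omega + 1\right) e^{- 9 \omega}}{729} (pole of order 2)
  F(ω) = -2πi·ΣRes = \frac{2 \pi \left(9 \omega + 1\right) e^{- 9 \omega}}{729}

Case ω < 0 (upper half-plane, counterclockwise contour ⇒ F(ω) = +2πi·ΣRes):
  Res_{z = 9 i} g(z) = \frac{i \left(9 \omega - 1\right) e^{9 \omega}}{729} (pole of order 2)
  F(ω) = 2πi·ΣRes = \frac{2 \pi \left(1 - 9 \omega\right) e^{9 \omega}}{729}

Both cases combine into a single formula in |ω|:

F(ω) = \frac{2 \pi \left(9 \left|{\omega}\right| + 1\right) e^{- 9 \left|{\omega}\right|}}{729}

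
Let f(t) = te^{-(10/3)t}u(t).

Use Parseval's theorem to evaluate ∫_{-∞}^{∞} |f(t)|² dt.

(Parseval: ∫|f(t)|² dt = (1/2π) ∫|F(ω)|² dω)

∫|f(t)|² dt = \frac{27}{4000}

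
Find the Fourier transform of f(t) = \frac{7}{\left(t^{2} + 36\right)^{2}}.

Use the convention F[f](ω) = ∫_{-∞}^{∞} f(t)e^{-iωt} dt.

F(ω) = \frac{7 \pi \left(6 \left|{\omega}\right| + 1\right) e^{- 6 \left|{\omega}\right|}}{432}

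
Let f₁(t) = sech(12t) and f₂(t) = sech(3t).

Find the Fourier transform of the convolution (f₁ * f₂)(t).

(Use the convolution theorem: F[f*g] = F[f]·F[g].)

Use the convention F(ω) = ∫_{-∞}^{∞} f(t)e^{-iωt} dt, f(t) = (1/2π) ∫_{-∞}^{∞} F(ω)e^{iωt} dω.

F[f₁*f₂](ω) = \frac{\pi^{2}}{36 \cosh{\left(\frac{\pi \omega}{24} \right)} \cosh{\left(\frac{\pi \omega}{6} \right)}}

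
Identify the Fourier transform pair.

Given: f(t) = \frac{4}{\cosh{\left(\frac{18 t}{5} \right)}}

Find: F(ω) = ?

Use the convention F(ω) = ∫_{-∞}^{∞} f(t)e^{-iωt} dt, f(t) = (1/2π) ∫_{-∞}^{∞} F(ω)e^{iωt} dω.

F(ω) = \frac{10 \pi}{9 \cosh{\left(\frac{5 \pi \omega}{36} \right)}}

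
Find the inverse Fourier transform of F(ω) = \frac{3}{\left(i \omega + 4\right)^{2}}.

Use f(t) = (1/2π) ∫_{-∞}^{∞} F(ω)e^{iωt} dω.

f(t) = 3 t e^{- 4 t} u\left(t\right)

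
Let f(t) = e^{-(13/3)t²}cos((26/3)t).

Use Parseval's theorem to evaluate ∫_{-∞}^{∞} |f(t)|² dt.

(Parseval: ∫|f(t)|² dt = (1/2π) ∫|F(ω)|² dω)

∫|f(t)|² dt = \frac{\sqrt{78} \sqrt{\pi} \left(1 + e^{\frac{26}{3}}\right)}{52 e^{\frac{26}{3}}}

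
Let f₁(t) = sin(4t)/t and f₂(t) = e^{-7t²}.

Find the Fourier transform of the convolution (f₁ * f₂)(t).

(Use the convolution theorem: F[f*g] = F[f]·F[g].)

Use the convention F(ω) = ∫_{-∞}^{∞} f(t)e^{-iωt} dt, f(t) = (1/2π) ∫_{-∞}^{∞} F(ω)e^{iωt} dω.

F[f₁*f₂](ω) = \begin{cases} \frac{\sqrt{7} \pi^{\frac{3}{2}} e^{- \frac{\omega^{2}}{28}}}{7} & \text{for}\: \omega > -4 \wedge \omega < 4 \\0 & \text{otherwise} \end{cases}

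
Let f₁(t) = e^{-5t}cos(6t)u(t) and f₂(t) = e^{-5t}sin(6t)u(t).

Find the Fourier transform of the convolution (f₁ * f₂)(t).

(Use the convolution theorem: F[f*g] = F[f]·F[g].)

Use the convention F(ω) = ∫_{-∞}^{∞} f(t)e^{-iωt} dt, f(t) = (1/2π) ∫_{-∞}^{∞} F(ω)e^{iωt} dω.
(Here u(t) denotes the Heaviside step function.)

F[f₁*f₂](ω) = \frac{6 \left(i \omega + 5\right)}{\left(\left(i \omega + 5\right)^{2} + 36\right)^{2}}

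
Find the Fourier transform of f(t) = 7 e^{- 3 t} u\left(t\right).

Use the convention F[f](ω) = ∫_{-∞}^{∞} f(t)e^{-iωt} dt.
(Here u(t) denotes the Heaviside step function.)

F(ω) = \frac{7}{i \omega + 3}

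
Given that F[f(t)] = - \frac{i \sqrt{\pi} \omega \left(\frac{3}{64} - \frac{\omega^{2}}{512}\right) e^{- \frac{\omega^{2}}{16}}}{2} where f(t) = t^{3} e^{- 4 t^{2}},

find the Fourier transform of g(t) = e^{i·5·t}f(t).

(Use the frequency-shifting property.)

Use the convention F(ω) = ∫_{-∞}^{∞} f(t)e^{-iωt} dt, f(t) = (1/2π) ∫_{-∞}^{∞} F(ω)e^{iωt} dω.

F[g](ω) = \frac{i \sqrt{\pi} \left(\omega - 5\right) \left(\left(\omega - 5\right)^{2} - 24\right) e^{- \frac{\left(\omega - 5\right)^{2}}{16}}}{1024}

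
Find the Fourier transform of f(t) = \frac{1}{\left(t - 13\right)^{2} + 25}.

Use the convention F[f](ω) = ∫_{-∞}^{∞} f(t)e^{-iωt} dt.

F(ω) = \frac{\pi e^{- 13 i \omega - 5 \left|{\omega}\right|}}{5}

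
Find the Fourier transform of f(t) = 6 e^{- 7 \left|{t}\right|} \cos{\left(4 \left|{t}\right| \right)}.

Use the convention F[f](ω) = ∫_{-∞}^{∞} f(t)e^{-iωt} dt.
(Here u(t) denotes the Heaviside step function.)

F(ω) = \frac{84 \left(\omega^{2} + 65\right)}{\omega^{4} + 66 \omega^{2} + 4225}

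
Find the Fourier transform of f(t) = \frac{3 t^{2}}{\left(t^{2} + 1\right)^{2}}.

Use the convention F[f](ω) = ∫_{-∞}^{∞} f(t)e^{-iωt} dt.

F(ω) = \frac{3 \pi \left(1 - \left|{\omega}\right|\right) e^{- \left|{\omega}\right|}}{2}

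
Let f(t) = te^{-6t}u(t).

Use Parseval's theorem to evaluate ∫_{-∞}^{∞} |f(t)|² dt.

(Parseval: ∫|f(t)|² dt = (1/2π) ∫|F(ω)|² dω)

∫|f(t)|² dt = \frac{1}{864}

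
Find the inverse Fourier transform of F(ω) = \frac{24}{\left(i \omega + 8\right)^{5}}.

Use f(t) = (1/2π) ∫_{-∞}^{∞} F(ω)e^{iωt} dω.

f(t) = t^{4} e^{- 8 t} u\left(t\right)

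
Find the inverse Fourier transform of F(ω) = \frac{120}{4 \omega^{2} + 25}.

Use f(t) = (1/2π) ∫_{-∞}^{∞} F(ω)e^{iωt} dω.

f(t) = 6 e^{- \frac{5 \left|{t}\right|}{2}}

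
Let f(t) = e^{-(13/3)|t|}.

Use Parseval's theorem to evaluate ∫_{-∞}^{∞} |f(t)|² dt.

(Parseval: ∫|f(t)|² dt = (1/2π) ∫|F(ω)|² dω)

∫|f(t)|² dt = \frac{3}{13}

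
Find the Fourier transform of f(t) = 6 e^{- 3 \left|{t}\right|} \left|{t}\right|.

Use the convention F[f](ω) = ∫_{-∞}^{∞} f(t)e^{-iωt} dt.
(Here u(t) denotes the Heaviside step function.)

F(ω) = \frac{12 \left(9 - \omega^{2}\right)}{\left(\omega^{2} + 9\right)^{2}}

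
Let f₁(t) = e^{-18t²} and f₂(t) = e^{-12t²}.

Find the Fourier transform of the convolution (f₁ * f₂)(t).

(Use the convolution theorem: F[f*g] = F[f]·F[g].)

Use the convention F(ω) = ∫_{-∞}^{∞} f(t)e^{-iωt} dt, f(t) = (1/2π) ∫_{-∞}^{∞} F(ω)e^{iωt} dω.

F[f₁*f₂](ω) = \frac{\sqrt{6} \pi e^{- \frac{5 \omega^{2}}{144}}}{36}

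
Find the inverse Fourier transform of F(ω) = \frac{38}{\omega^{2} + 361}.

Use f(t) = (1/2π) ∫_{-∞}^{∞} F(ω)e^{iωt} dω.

f(t) = e^{- 19 \left|{t}\right|}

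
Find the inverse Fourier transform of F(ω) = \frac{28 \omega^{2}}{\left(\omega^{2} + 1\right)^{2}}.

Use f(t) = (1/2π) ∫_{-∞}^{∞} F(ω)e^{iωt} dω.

f(t) = 7 \left(1 - \left|{t}\right|\right) e^{- \left|{t}\right|}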